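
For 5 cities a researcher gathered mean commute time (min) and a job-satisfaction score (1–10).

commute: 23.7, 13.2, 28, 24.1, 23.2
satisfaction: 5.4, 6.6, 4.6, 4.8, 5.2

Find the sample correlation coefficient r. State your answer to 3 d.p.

-0.969

n = 5, Σx = 112.2, Σy = 26.6, Σx² = 2638.98, Σy² = 143.96, Σxy = 580.22
nΣxy − ΣxΣy = 2901.1 − 2984.52 = -83.42
nΣx² − (Σx)² = 13194.9 − 12588.84 = 606.06; nΣy² − (Σy)² = 719.8 − 707.56 = 12.24
r = -83.42 / √(606.06 × 12.24) = -83.42 / 86.1288 ≈ -0.969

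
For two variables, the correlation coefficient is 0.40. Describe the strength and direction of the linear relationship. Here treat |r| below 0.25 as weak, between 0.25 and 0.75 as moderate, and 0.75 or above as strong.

moderate positive

r = 0.40 > 0 so the relationship is positive.
|r| = 0.40, which falls in the moderate range.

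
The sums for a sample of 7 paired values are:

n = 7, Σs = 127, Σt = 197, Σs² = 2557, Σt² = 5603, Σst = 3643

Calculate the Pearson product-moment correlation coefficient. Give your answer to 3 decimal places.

0.564

r = (nΣst − ΣsΣt) / √[(nΣs² − (Σs)²)(nΣt² − (Σt)²)]
Numerator: 7×3643 − 127×197 = 482
Denominator: √[(17899 − 16129)(39221 − 38809)] = √[1770 × 412] = 853.9555
r = 482 / 853.9555 ≈ 0.564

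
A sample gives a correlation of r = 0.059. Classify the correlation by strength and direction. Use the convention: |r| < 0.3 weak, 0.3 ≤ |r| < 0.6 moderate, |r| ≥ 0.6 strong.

weak positive

r = 0.059 > 0 so the relationship is positive.
|r| = 0.059, which falls in the weak range.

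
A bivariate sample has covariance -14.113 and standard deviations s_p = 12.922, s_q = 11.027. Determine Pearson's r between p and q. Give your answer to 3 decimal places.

r = Cov(p,q) / (s_p · s_q) = -14.113 / (12.922 × 11.027)
  = -14.113 / 142.4909 ≈ -0.099

-0.099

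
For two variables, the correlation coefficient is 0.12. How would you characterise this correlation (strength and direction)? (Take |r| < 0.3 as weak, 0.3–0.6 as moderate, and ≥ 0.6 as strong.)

weak positive

r = 0.12 > 0 so the relationship is positive.
|r| = 0.12, which falls in the weak range.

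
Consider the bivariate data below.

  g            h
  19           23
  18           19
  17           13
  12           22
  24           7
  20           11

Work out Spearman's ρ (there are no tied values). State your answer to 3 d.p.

-0.600

Rank g: 4, 3, 2, 1, 6, 5
Rank h: 6, 4, 3, 5, 1, 2
d = rank(g) − rank(h): -2, -1, -1, -4, 5, 3; Σd² = 56
ρ = 1 − 6Σd² / [n(n²−1)] = 1 − 6×56 / (6×35) = 1 − 336/210 ≈ -0.600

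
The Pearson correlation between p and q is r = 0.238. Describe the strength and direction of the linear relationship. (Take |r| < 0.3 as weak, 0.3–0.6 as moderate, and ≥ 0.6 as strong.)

weak positive

r = 0.238 > 0 so the relationship is positive.
|r| = 0.238, which falls in the weak range.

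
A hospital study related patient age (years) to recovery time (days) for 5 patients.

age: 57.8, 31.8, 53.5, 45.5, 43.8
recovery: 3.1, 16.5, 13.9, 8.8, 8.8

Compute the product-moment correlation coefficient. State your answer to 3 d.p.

n = 5, Σx = 232.4, Σy = 51.1, Σx² = 11203.02, Σy² = 629.95, Σxy = 2233.37
nΣxy − ΣxΣy = 11166.85 − 11875.64 = -708.79
nΣx² − (Σx)² = 56015.1 − 54009.76 = 2005.34; nΣy² − (Σy)² = 3149.75 − 2611.21 = 538.54
r = -708.79 / √(2005.34 × 538.54) = -708.79 / 1039.2092 ≈ -0.682

-0.682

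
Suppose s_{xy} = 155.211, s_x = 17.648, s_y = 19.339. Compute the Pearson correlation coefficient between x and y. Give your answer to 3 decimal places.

r = Cov(x,y) / (s_x · s_y) = 155.211 / (17.648 × 19.339)
  = 155.211 / 341.2947 ≈ 0.455

0.455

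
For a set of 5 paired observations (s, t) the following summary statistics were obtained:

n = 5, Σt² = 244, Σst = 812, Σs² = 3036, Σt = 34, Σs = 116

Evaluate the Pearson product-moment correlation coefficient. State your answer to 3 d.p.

r = (nΣst − ΣsΣt) / √[(nΣs² − (Σs)²)(nΣt² − (Σt)²)]
Numerator: 5×812 − 116×34 = 116
Denominator: √[(15180 − 13456)(1220 − 1156)] = √[1724 × 64] = 332.1686
r = 116 / 332.1686 ≈ 0.349

0.349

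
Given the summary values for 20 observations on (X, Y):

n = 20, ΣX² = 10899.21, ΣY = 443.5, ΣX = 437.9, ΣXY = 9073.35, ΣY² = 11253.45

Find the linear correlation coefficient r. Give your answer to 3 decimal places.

r = (nΣXY − ΣXΣY) / √[(nΣX² − (ΣX)²)(nΣY² − (ΣY)²)]
Numerator: 20×9073.35 − 437.9×443.5 = -12741.65
Denominator: √[(217984.2 − 191756.41)(225069 − 196692.25)] = √[26227.79 × 28376.75] = 27281.1187
r = -12741.65 / 27281.1187 ≈ -0.467

-0.467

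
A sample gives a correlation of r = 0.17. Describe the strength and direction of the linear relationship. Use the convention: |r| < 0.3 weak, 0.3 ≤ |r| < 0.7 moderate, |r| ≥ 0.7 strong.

weak positive

r = 0.17 > 0 so the relationship is positive.
|r| = 0.17, which falls in the weak range.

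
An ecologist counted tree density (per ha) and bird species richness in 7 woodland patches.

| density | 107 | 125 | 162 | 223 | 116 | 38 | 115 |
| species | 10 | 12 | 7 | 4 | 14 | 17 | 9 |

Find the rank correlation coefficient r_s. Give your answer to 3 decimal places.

Rank density: 2, 5, 6, 7, 4, 1, 3
Rank species: 4, 5, 2, 1, 6, 7, 3
d = rank(density) − rank(species): -2, 0, 4, 6, -2, -6, 0; Σd² = 96
ρ = 1 − 6Σd² / [n(n²−1)] = 1 − 6×96 / (7×48) = 1 − 576/336 ≈ -0.714

-0.714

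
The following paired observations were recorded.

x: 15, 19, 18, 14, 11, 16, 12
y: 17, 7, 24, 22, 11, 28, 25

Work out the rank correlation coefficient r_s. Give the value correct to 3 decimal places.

-0.071

Rank x: 4, 7, 6, 3, 1, 5, 2
Rank y: 3, 1, 5, 4, 2, 7, 6
d = rank(x) − rank(y): 1, 6, 1, -1, -1, -2, -4; Σd² = 60
ρ = 1 − 6Σd² / [n(n²−1)] = 1 − 6×60 / (7×48) = 1 − 360/336 ≈ -0.071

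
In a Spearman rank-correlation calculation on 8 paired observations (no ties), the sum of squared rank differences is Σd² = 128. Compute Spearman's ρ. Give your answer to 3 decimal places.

-0.524

ρ = 1 − 6Σd² / [n(n²−1)] = 1 − 6×128 / (8×63)
  = 1 − 768/504 = 1 − 1.5238 ≈ -0.524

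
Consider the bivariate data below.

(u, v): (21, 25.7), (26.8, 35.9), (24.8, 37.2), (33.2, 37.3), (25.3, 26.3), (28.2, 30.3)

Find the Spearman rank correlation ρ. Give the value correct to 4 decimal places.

0.6000

Rank u: 1, 4, 2, 6, 3, 5
Rank v: 1, 4, 5, 6, 2, 3
d = rank(u) − rank(v): 0, 0, -3, 0, 1, 2; Σd² = 14
ρ = 1 − 6Σd² / [n(n²−1)] = 1 − 6×14 / (6×35) = 1 − 84/210 ≈ 0.6000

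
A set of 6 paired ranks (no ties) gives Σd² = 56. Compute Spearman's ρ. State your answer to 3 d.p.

-0.600

ρ = 1 − 6Σd² / [n(n²−1)] = 1 − 6×56 / (6×35)
  = 1 − 336/210 = 1 − 1.6000 ≈ -0.600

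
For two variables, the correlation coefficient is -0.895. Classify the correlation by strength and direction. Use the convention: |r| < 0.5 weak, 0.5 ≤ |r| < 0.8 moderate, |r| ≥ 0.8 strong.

r = -0.895 < 0 so the relationship is negative.
|r| = 0.895, which falls in the strong range.

strong negative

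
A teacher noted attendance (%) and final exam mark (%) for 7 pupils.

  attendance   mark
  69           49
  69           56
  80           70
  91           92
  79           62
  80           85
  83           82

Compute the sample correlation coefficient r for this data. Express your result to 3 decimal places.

0.907

n = 7, Σx = 551, Σy = 496, Σx² = 43733, Σy² = 36694, Σxy = 39721
nΣxy − ΣxΣy = 278047 − 273296 = 4751
nΣx² − (Σx)² = 306131 − 303601 = 2530; nΣy² − (Σy)² = 256858 − 246016 = 10842
r = 4751 / √(2530 × 10842) = 4751 / 5237.3906 ≈ 0.907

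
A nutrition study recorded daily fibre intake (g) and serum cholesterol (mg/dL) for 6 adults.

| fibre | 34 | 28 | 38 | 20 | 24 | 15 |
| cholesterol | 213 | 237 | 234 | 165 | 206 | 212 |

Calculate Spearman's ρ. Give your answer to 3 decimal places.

Rank fibre: 5, 4, 6, 2, 3, 1
Rank cholesterol: 4, 6, 5, 1, 2, 3
d = rank(fibre) − rank(cholesterol): 1, -2, 1, 1, 1, -2; Σd² = 12
ρ = 1 − 6Σd² / [n(n²−1)] = 1 − 6×12 / (6×35) = 1 − 72/210 ≈ 0.657

0.657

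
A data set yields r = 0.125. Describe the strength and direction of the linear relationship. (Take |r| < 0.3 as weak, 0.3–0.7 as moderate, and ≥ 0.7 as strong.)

weak positive

r = 0.125 > 0 so the relationship is positive.
|r| = 0.125, which falls in the weak range.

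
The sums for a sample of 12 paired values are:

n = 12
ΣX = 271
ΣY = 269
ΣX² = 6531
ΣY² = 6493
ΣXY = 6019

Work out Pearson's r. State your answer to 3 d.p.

-0.128

r = (nΣXY − ΣXΣY) / √[(nΣX² − (ΣX)²)(nΣY² − (ΣY)²)]
Numerator: 12×6019 − 271×269 = -671
Denominator: √[(78372 − 73441)(77916 − 72361)] = √[4931 × 5555] = 5233.7085
r = -671 / 5233.7085 ≈ -0.128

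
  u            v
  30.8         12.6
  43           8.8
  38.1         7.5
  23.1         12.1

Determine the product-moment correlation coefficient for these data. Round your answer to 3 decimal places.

n = 4, Σu = 135, Σv = 41, Σu² = 4782.86, Σv² = 438.86, Σuv = 1331.74
nΣuv − ΣuΣv = 5326.96 − 5535 = -208.04
nΣu² − (Σu)² = 19131.44 − 18225 = 906.44; nΣv² − (Σv)² = 1755.44 − 1681 = 74.44
r = -208.04 / √(906.44 × 74.44) = -208.04 / 259.7603 ≈ -0.801

-0.801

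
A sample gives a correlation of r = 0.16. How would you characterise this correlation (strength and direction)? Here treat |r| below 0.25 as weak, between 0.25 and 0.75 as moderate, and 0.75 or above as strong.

weak positive

r = 0.16 > 0 so the relationship is positive.
|r| = 0.16, which falls in the weak range.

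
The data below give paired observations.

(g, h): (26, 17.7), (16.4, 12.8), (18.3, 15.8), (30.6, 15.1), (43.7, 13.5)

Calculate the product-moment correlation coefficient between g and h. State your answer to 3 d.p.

n = 5, Σg = 135, Σh = 74.9, Σg² = 4125.9, Σh² = 1137.03, Σgh = 2011.27
nΣgh − ΣgΣh = 10056.35 − 10111.5 = -55.15
nΣg² − (Σg)² = 20629.5 − 18225 = 2404.5; nΣh² − (Σh)² = 5685.15 − 5610.01 = 75.14
r = -55.15 / √(2404.5 × 75.14) = -55.15 / 425.0578 ≈ -0.130

-0.130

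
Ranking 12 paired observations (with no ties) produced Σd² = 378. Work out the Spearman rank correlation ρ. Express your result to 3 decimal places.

ρ = 1 − 6Σd² / [n(n²−1)] = 1 − 6×378 / (12×143)
  = 1 − 2268/1716 = 1 − 1.3217 ≈ -0.322

-0.322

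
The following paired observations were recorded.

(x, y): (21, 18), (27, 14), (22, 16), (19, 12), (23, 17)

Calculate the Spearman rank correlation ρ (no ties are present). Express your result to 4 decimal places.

Rank x: 2, 5, 3, 1, 4
Rank y: 5, 2, 3, 1, 4
d = rank(x) − rank(y): -3, 3, 0, 0, 0; Σd² = 18
ρ = 1 − 6Σd² / [n(n²−1)] = 1 − 6×18 / (5×24) = 1 − 108/120 ≈ 0.1000

0.1000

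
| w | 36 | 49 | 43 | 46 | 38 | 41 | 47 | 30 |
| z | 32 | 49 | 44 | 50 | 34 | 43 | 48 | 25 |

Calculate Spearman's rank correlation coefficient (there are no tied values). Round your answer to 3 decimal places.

Rank w: 2, 8, 5, 6, 3, 4, 7, 1
Rank z: 2, 7, 5, 8, 3, 4, 6, 1
d = rank(w) − rank(z): 0, 1, 0, -2, 0, 0, 1, 0; Σd² = 6
ρ = 1 − 6Σd² / [n(n²−1)] = 1 − 6×6 / (8×63) = 1 − 36/504 ≈ 0.929

0.929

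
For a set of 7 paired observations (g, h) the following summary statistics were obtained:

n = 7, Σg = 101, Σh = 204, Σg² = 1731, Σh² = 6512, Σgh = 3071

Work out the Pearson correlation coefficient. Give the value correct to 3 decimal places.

r = (nΣgh − ΣgΣh) / √[(nΣg² − (Σg)²)(nΣh² − (Σh)²)]
Numerator: 7×3071 − 101×204 = 893
Denominator: √[(12117 − 10201)(45584 − 41616)] = √[1916 × 3968] = 2757.2972
r = 893 / 2757.2972 ≈ 0.324

0.324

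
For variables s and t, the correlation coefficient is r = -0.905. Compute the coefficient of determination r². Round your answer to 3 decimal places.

0.819

r² = (-0.905)² = 0.819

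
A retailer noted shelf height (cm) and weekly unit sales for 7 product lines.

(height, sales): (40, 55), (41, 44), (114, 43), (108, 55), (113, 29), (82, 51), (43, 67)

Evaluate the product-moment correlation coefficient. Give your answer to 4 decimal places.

-0.5521

n = 7, Σx = 541, Σy = 344, Σx² = 49283, Σy² = 17766, Σxy = 25186
nΣxy − ΣxΣy = 176302 − 186104 = -9802
nΣx² − (Σx)² = 344981 − 292681 = 52300; nΣy² − (Σy)² = 124362 − 118336 = 6026
r = -9802 / √(52300 × 6026) = -9802 / 17752.7406 ≈ -0.5521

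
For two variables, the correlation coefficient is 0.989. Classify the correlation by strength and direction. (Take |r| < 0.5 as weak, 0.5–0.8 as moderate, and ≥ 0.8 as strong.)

strong positive

r = 0.989 > 0 so the relationship is positive.
|r| = 0.989, which falls in the strong range.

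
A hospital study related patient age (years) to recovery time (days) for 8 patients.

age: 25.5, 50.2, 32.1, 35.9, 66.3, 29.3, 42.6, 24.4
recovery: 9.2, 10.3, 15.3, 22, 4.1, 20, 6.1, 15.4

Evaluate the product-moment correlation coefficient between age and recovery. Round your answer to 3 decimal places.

-0.614

n = 8, Σx = 306.3, Σy = 102.4, Σx² = 13153.81, Σy² = 1600, Σxy = 3526.04
nΣxy − ΣxΣy = 28208.32 − 31365.12 = -3156.8
nΣx² − (Σx)² = 105230.48 − 93819.69 = 11410.79; nΣy² − (Σy)² = 12800 − 10485.76 = 2314.24
r = -3156.8 / √(11410.79 × 2314.24) = -3156.8 / 5138.8040 ≈ -0.614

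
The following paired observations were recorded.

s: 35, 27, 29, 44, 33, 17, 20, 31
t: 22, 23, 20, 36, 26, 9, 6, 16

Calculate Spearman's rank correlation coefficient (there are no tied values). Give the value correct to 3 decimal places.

Rank s: 7, 3, 4, 8, 6, 1, 2, 5
Rank t: 5, 6, 4, 8, 7, 2, 1, 3
d = rank(s) − rank(t): 2, -3, 0, 0, -1, -1, 1, 2; Σd² = 20
ρ = 1 − 6Σd² / [n(n²−1)] = 1 − 6×20 / (8×63) = 1 − 120/504 ≈ 0.762

0.762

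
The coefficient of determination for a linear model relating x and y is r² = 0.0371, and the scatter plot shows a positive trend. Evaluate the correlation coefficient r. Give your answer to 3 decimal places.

|r| = √0.0371 = 0.193
The association is positive, so r = 0.193.

0.193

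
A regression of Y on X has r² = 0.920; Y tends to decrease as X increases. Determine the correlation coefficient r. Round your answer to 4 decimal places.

-0.9592

|r| = √0.920 = 0.9592
The association is negative, so r = −0.9592.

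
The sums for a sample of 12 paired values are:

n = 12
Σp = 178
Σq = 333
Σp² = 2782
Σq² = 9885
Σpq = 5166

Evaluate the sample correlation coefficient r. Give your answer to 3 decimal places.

0.750

r = (nΣpq − ΣpΣq) / √[(nΣp² − (Σp)²)(nΣq² − (Σq)²)]
Numerator: 12×5166 − 178×333 = 2718
Denominator: √[(33384 − 31684)(118620 − 110889)] = √[1700 × 7731] = 3625.2862
r = 2718 / 3625.2862 ≈ 0.750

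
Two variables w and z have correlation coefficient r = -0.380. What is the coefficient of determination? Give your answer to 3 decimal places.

0.144

r² = (-0.380)² = 0.144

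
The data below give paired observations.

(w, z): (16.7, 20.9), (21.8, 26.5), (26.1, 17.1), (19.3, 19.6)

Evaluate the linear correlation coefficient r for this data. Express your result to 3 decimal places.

-0.266

n = 4, Σw = 83.9, Σz = 84.1, Σw² = 1807.83, Σz² = 1815.63, Σwz = 1751.32
nΣwz − ΣwΣz = 7005.28 − 7055.99 = -50.71
nΣw² − (Σw)² = 7231.32 − 7039.21 = 192.11; nΣz² − (Σz)² = 7262.52 − 7072.81 = 189.71
r = -50.71 / √(192.11 × 189.71) = -50.71 / 190.9062 ≈ -0.266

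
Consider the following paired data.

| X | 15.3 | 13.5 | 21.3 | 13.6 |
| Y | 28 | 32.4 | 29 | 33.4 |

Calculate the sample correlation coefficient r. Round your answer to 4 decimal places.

n = 4, ΣX = 63.7, ΣY = 122.8, ΣX² = 1054.99, ΣY² = 3790.32, ΣXY = 1937.74
nΣXY − ΣXΣY = 7750.96 − 7822.36 = -71.4
nΣX² − (ΣX)² = 4219.96 − 4057.69 = 162.27; nΣY² − (ΣY)² = 15161.28 − 15079.84 = 81.44
r = -71.4 / √(162.27 × 81.44) = -71.4 / 114.9577 ≈ -0.6211

-0.6211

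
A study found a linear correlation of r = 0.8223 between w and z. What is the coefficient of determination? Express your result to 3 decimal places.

0.676

r² = (0.8223)² = 0.676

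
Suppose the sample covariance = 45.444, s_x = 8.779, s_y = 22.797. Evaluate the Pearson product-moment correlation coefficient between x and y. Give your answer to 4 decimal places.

0.2271

r = Cov(x,y) / (s_x · s_y) = 45.444 / (8.779 × 22.797)
  = 45.444 / 200.1349 ≈ 0.2271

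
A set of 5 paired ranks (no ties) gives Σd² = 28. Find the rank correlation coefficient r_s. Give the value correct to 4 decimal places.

ρ = 1 − 6Σd² / [n(n²−1)] = 1 − 6×28 / (5×24)
  = 1 − 168/120 = 1 − 1.40000 ≈ -0.4000

-0.4000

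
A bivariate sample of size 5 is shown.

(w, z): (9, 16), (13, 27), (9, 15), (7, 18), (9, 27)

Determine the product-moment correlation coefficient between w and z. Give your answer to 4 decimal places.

0.5915

n = 5, Σw = 47, Σz = 103, Σw² = 461, Σz² = 2263, Σwz = 999
nΣwz − ΣwΣz = 4995 − 4841 = 154
nΣw² − (Σw)² = 2305 − 2209 = 96; nΣz² − (Σz)² = 11315 − 10609 = 706
r = 154 / √(96 × 706) = 154 / 260.3382 ≈ 0.5915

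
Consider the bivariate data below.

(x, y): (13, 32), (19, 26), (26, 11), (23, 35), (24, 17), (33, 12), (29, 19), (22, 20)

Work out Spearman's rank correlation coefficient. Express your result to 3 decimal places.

Rank x: 1, 2, 6, 4, 5, 8, 7, 3
Rank y: 7, 6, 1, 8, 3, 2, 4, 5
d = rank(x) − rank(y): -6, -4, 5, -4, 2, 6, 3, -2; Σd² = 146
ρ = 1 − 6Σd² / [n(n²−1)] = 1 − 6×146 / (8×63) = 1 − 876/504 ≈ -0.738

-0.738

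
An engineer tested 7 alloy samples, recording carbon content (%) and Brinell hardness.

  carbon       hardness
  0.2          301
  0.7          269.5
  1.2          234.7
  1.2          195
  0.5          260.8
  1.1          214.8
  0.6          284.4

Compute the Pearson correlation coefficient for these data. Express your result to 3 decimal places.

n = 7, Σx = 5.5, Σy = 1760.2, Σx² = 5.23, Σy² = 451379.38, Σxy = 1301.81
nΣxy − ΣxΣy = 9112.67 − 9681.1 = -568.43
nΣx² − (Σx)² = 36.61 − 30.25 = 6.36; nΣy² − (Σy)² = 3159655.66 − 3098304.04 = 61351.62
r = -568.43 / √(6.36 × 61351.62) = -568.43 / 624.6569 ≈ -0.910

-0.910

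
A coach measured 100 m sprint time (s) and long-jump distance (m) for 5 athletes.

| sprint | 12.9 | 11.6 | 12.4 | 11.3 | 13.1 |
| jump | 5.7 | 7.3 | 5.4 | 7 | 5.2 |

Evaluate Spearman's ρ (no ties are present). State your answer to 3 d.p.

Rank sprint: 4, 2, 3, 1, 5
Rank jump: 3, 5, 2, 4, 1
d = rank(sprint) − rank(jump): 1, -3, 1, -3, 4; Σd² = 36
ρ = 1 − 6Σd² / [n(n²−1)] = 1 − 6×36 / (5×24) = 1 − 216/120 ≈ -0.800

-0.800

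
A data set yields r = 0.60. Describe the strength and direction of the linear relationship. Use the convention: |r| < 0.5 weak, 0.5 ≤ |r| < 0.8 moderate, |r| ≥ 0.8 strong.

moderate positive

r = 0.60 > 0 so the relationship is positive.
|r| = 0.60, which falls in the moderate range.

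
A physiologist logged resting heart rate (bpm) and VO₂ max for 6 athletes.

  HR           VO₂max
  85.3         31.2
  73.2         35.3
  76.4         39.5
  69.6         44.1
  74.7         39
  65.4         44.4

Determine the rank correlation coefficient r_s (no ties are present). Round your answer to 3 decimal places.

Rank HR: 6, 3, 5, 2, 4, 1
Rank VO₂max: 1, 2, 4, 5, 3, 6
d = rank(HR) − rank(VO₂max): 5, 1, 1, -3, 1, -5; Σd² = 62
ρ = 1 − 6Σd² / [n(n²−1)] = 1 − 6×62 / (6×35) = 1 − 372/210 ≈ -0.771

-0.771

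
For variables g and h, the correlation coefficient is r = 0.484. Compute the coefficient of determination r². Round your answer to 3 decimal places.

r² = (0.484)² = 0.234

0.234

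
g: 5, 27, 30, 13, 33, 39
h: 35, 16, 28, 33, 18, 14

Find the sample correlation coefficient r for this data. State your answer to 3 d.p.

-0.868

n = 6, Σg = 147, Σh = 144, Σg² = 4433, Σh² = 3874, Σgh = 3016
nΣgh − ΣgΣh = 18096 − 21168 = -3072
nΣg² − (Σg)² = 26598 − 21609 = 4989; nΣh² − (Σh)² = 23244 − 20736 = 2508
r = -3072 / √(4989 × 2508) = -3072 / 3537.2888 ≈ -0.868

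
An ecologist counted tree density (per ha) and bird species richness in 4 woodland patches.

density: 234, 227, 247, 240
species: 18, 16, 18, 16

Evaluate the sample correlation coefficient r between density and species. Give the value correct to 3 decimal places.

n = 4, Σx = 948, Σy = 68, Σx² = 224894, Σy² = 1160, Σxy = 16130
nΣxy − ΣxΣy = 64520 − 64464 = 56
nΣx² − (Σx)² = 899576 − 898704 = 872; nΣy² − (Σy)² = 4640 − 4624 = 16
r = 56 / √(872 × 16) = 56 / 118.1186 ≈ 0.474

0.474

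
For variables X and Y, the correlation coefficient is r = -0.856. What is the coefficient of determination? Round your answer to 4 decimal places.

r² = (-0.856)² = 0.7327

0.7327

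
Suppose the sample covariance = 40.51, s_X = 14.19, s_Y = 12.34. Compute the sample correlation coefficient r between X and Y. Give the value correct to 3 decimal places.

r = Cov(X,Y) / (s_X · s_Y) = 40.51 / (14.19 × 12.34)
  = 40.51 / 175.1046 ≈ 0.231

0.231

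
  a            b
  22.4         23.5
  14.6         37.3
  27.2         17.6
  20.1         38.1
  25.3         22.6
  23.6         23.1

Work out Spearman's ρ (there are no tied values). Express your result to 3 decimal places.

Rank a: 3, 1, 6, 2, 5, 4
Rank b: 4, 5, 1, 6, 2, 3
d = rank(a) − rank(b): -1, -4, 5, -4, 3, 1; Σd² = 68
ρ = 1 − 6Σd² / [n(n²−1)] = 1 − 6×68 / (6×35) = 1 − 408/210 ≈ -0.943

-0.943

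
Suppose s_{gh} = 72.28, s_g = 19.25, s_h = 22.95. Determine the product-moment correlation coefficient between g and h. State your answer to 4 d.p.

r = Cov(g,h) / (s_g · s_h) = 72.28 / (19.25 × 22.95)
  = 72.28 / 441.7875 ≈ 0.1636

0.1636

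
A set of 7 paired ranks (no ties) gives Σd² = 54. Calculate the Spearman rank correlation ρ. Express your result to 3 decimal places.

0.036

ρ = 1 − 6Σd² / [n(n²−1)] = 1 − 6×54 / (7×48)
  = 1 − 324/336 = 1 − 0.9643 ≈ 0.036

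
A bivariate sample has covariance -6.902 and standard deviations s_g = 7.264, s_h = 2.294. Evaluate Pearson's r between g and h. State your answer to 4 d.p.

r = Cov(g,h) / (s_g · s_h) = -6.902 / (7.264 × 2.294)
  = -6.902 / 16.6636 ≈ -0.4142

-0.4142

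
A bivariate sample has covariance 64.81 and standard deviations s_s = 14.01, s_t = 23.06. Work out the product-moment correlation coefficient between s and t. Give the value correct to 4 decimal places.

r = Cov(s,t) / (s_s · s_t) = 64.81 / (14.01 × 23.06)
  = 64.81 / 323.0706 ≈ 0.2006

0.2006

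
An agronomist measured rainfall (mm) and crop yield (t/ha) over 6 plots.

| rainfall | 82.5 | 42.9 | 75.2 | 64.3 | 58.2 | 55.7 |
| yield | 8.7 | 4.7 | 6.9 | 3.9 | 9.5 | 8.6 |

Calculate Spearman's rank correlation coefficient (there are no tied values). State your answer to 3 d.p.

0.200

Rank rainfall: 6, 1, 5, 4, 3, 2
Rank yield: 5, 2, 3, 1, 6, 4
d = rank(rainfall) − rank(yield): 1, -1, 2, 3, -3, -2; Σd² = 28
ρ = 1 − 6Σd² / [n(n²−1)] = 1 − 6×28 / (6×35) = 1 − 168/210 ≈ 0.200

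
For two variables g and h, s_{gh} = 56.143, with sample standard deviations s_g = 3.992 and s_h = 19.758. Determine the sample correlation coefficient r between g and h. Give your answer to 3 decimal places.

r = Cov(g,h) / (s_g · s_h) = 56.143 / (3.992 × 19.758)
  = 56.143 / 78.8739 ≈ 0.712

0.712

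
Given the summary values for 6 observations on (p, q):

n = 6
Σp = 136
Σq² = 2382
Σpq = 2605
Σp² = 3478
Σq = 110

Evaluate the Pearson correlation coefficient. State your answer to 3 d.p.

0.294

r = (nΣpq − ΣpΣq) / √[(nΣp² − (Σp)²)(nΣq² − (Σq)²)]
Numerator: 6×2605 − 136×110 = 670
Denominator: √[(20868 − 18496)(14292 − 12100)] = √[2372 × 2192] = 2280.2246
r = 670 / 2280.2246 ≈ 0.294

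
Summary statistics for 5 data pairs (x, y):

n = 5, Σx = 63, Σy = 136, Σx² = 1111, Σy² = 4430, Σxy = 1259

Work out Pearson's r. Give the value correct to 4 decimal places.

r = (nΣxy − ΣxΣy) / √[(nΣx² − (Σx)²)(nΣy² − (Σy)²)]
Numerator: 5×1259 − 63×136 = -2273
Denominator: √[(5555 − 3969)(22150 − 18496)] = √[1586 × 3654] = 2407.3313
r = -2273 / 2407.3313 ≈ -0.9442

-0.9442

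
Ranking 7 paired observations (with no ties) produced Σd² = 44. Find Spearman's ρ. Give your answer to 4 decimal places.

ρ = 1 − 6Σd² / [n(n²−1)] = 1 − 6×44 / (7×48)
  = 1 − 264/336 = 1 − 0.78571 ≈ 0.2143

0.2143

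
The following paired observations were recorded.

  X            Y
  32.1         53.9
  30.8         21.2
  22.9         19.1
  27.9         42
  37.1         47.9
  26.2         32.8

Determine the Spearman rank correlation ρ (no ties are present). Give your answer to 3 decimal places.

0.771

Rank X: 5, 4, 1, 3, 6, 2
Rank Y: 6, 2, 1, 4, 5, 3
d = rank(X) − rank(Y): -1, 2, 0, -1, 1, -1; Σd² = 8
ρ = 1 − 6Σd² / [n(n²−1)] = 1 − 6×8 / (6×35) = 1 − 48/210 ≈ 0.771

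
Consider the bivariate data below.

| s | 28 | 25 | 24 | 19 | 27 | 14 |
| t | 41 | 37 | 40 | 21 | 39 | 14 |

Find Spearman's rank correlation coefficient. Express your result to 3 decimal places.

Rank s: 6, 4, 3, 2, 5, 1
Rank t: 6, 3, 5, 2, 4, 1
d = rank(s) − rank(t): 0, 1, -2, 0, 1, 0; Σd² = 6
ρ = 1 − 6Σd² / [n(n²−1)] = 1 − 6×6 / (6×35) = 1 − 36/210 ≈ 0.829

0.829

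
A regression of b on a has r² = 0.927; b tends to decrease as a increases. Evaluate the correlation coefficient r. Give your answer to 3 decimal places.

-0.963

|r| = √0.927 = 0.963
The association is negative, so r = −0.963.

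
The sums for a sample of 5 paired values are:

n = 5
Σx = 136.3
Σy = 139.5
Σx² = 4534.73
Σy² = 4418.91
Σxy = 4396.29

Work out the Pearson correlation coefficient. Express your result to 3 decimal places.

r = (nΣxy − ΣxΣy) / √[(nΣx² − (Σx)²)(nΣy² − (Σy)²)]
Numerator: 5×4396.29 − 136.3×139.5 = 2967.6
Denominator: √[(22673.65 − 18577.69)(22094.55 − 19460.25)] = √[4095.96 × 2634.3] = 3284.8116
r = 2967.6 / 3284.8116 ≈ 0.903

0.903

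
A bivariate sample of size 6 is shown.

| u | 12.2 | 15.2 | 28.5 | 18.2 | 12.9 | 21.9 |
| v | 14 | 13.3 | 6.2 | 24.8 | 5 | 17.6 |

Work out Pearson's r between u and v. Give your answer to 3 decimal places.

n = 6, Σu = 108.9, Σv = 80.9, Σu² = 2169.39, Σv² = 1361.13, Σuv = 1450.96
nΣuv − ΣuΣv = 8705.76 − 8810.01 = -104.25
nΣu² − (Σu)² = 13016.34 − 11859.21 = 1157.13; nΣv² − (Σv)² = 8166.78 − 6544.81 = 1621.97
r = -104.25 / √(1157.13 × 1621.97) = -104.25 / 1369.9745 ≈ -0.076

-0.076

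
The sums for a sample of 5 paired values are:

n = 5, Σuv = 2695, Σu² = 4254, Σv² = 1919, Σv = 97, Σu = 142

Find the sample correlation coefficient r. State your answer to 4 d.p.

-0.6592

r = (nΣuv − ΣuΣv) / √[(nΣu² − (Σu)²)(nΣv² − (Σv)²)]
Numerator: 5×2695 − 142×97 = -299
Denominator: √[(21270 − 20164)(9595 − 9409)] = √[1106 × 186] = 453.5593
r = -299 / 453.5593 ≈ -0.6592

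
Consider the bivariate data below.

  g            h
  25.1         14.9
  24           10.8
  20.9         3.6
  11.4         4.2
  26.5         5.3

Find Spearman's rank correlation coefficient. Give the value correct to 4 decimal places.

Rank g: 4, 3, 2, 1, 5
Rank h: 5, 4, 1, 2, 3
d = rank(g) − rank(h): -1, -1, 1, -1, 2; Σd² = 8
ρ = 1 − 6Σd² / [n(n²−1)] = 1 − 6×8 / (5×24) = 1 − 48/120 ≈ 0.6000

0.6000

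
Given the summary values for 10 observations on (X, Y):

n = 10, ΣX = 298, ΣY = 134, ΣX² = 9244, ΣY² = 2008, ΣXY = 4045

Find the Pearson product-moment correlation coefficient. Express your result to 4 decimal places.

0.1864

r = (nΣXY − ΣXΣY) / √[(nΣX² − (ΣX)²)(nΣY² − (ΣY)²)]
Numerator: 10×4045 − 298×134 = 518
Denominator: √[(92440 − 88804)(20080 − 17956)] = √[3636 × 2124] = 2779.0041
r = 518 / 2779.0041 ≈ 0.1864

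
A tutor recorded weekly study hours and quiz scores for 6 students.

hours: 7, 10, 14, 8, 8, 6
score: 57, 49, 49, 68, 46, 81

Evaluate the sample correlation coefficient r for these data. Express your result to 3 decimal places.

n = 6, Σx = 53, Σy = 350, Σx² = 509, Σy² = 21352, Σxy = 2973
nΣxy − ΣxΣy = 17838 − 18550 = -712
nΣx² − (Σx)² = 3054 − 2809 = 245; nΣy² − (Σy)² = 128112 − 122500 = 5612
r = -712 / √(245 × 5612) = -712 / 1172.5784 ≈ -0.607

-0.607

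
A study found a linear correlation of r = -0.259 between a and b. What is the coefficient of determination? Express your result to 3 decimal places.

0.067

r² = (-0.259)² = 0.067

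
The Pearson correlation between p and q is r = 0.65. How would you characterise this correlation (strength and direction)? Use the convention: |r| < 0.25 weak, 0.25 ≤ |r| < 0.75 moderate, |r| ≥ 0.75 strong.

moderate positive

r = 0.65 > 0 so the relationship is positive.
|r| = 0.65, which falls in the moderate range.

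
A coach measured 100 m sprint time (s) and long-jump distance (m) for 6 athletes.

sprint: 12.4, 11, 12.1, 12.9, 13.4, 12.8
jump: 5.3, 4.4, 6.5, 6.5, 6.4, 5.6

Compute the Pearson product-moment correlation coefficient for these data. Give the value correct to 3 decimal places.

0.745

n = 6, Σx = 74.6, Σy = 34.7, Σx² = 930.98, Σy² = 204.27, Σxy = 434.06
nΣxy − ΣxΣy = 2604.36 − 2588.62 = 15.74
nΣx² − (Σx)² = 5585.88 − 5565.16 = 20.72; nΣy² − (Σy)² = 1225.62 − 1204.09 = 21.53
r = 15.74 / √(20.72 × 21.53) = 15.74 / 21.1211 ≈ 0.745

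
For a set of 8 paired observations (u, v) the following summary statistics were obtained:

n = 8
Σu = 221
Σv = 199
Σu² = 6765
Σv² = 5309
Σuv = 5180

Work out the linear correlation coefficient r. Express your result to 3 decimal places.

-0.652

r = (nΣuv − ΣuΣv) / √[(nΣu² − (Σu)²)(nΣv² − (Σv)²)]
Numerator: 8×5180 − 221×199 = -2539
Denominator: √[(54120 − 48841)(42472 − 39601)] = √[5279 × 2871] = 3893.0719
r = -2539 / 3893.0719 ≈ -0.652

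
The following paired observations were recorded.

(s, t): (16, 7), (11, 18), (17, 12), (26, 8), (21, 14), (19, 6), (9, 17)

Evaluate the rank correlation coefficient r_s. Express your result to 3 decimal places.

Rank s: 3, 2, 4, 7, 6, 5, 1
Rank t: 2, 7, 4, 3, 5, 1, 6
d = rank(s) − rank(t): 1, -5, 0, 4, 1, 4, -5; Σd² = 84
ρ = 1 − 6Σd² / [n(n²−1)] = 1 − 6×84 / (7×48) = 1 − 504/336 ≈ -0.500

-0.500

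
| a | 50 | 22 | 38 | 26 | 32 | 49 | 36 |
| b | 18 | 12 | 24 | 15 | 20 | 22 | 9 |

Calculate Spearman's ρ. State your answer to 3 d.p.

0.500

Rank a: 7, 1, 5, 2, 3, 6, 4
Rank b: 4, 2, 7, 3, 5, 6, 1
d = rank(a) − rank(b): 3, -1, -2, -1, -2, 0, 3; Σd² = 28
ρ = 1 − 6Σd² / [n(n²−1)] = 1 − 6×28 / (7×48) = 1 − 168/336 ≈ 0.500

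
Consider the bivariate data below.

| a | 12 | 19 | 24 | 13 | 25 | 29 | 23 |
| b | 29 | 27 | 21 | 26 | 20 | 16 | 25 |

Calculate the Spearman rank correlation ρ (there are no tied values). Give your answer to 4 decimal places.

-0.9643

Rank a: 1, 3, 5, 2, 6, 7, 4
Rank b: 7, 6, 3, 5, 2, 1, 4
d = rank(a) − rank(b): -6, -3, 2, -3, 4, 6, 0; Σd² = 110
ρ = 1 − 6Σd² / [n(n²−1)] = 1 − 6×110 / (7×48) = 1 − 660/336 ≈ -0.9643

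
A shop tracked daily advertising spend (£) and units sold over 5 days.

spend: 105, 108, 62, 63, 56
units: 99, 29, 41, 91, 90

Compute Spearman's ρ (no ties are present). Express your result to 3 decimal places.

Rank spend: 4, 5, 2, 3, 1
Rank units: 5, 1, 2, 4, 3
d = rank(spend) − rank(units): -1, 4, 0, -1, -2; Σd² = 22
ρ = 1 − 6Σd² / [n(n²−1)] = 1 − 6×22 / (5×24) = 1 − 132/120 ≈ -0.100

-0.100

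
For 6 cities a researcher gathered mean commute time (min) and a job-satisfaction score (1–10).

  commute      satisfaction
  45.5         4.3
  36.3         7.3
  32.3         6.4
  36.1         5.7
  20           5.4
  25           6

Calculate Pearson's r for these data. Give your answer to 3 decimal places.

-0.237

n = 6, Σx = 195.2, Σy = 35.1, Σx² = 6759.44, Σy² = 210.39, Σxy = 1131.13
nΣxy − ΣxΣy = 6786.78 − 6851.52 = -64.74
nΣx² − (Σx)² = 40556.64 − 38103.04 = 2453.6; nΣy² − (Σy)² = 1262.34 − 1232.01 = 30.33
r = -64.74 / √(2453.6 × 30.33) = -64.74 / 272.7961 ≈ -0.237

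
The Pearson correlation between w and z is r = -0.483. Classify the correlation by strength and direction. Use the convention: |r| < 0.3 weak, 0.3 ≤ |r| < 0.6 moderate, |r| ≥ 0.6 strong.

moderate negative

r = -0.483 < 0 so the relationship is negative.
|r| = 0.483, which falls in the moderate range.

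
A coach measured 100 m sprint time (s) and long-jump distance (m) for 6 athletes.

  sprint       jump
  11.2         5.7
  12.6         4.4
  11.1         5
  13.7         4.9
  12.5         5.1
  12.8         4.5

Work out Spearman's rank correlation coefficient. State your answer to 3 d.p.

-0.600

Rank sprint: 2, 4, 1, 6, 3, 5
Rank jump: 6, 1, 4, 3, 5, 2
d = rank(sprint) − rank(jump): -4, 3, -3, 3, -2, 3; Σd² = 56
ρ = 1 − 6Σd² / [n(n²−1)] = 1 − 6×56 / (6×35) = 1 − 336/210 ≈ -0.600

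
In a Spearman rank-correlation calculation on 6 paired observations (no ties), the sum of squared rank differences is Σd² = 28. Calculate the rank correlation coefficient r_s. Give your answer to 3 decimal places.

ρ = 1 − 6Σd² / [n(n²−1)] = 1 − 6×28 / (6×35)
  = 1 − 168/210 = 1 − 0.8000 ≈ 0.200

0.200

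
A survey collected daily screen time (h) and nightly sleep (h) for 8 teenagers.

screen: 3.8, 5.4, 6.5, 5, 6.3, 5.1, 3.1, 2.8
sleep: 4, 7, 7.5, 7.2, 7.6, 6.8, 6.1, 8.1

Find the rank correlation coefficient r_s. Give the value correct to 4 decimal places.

0.2143

Rank screen: 3, 6, 8, 4, 7, 5, 2, 1
Rank sleep: 1, 4, 6, 5, 7, 3, 2, 8
d = rank(screen) − rank(sleep): 2, 2, 2, -1, 0, 2, 0, -7; Σd² = 66
ρ = 1 − 6Σd² / [n(n²−1)] = 1 − 6×66 / (8×63) = 1 − 396/504 ≈ 0.2143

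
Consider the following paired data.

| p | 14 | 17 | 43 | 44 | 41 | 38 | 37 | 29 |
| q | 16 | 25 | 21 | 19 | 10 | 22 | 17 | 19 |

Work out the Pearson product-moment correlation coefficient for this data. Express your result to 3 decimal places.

n = 8, Σp = 263, Σq = 149, Σp² = 9605, Σq² = 2917, Σpq = 4814
nΣpq − ΣpΣq = 38512 − 39187 = -675
nΣp² − (Σp)² = 76840 − 69169 = 7671; nΣq² − (Σq)² = 23336 − 22201 = 1135
r = -675 / √(7671 × 1135) = -675 / 2950.6923 ≈ -0.229

-0.229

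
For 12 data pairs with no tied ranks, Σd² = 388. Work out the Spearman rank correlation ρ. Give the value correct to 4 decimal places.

-0.3566

ρ = 1 − 6Σd² / [n(n²−1)] = 1 − 6×388 / (12×143)
  = 1 − 2328/1716 = 1 − 1.35664 ≈ -0.3566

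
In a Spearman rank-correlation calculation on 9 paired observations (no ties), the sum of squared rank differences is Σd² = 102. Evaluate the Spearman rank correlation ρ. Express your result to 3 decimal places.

ρ = 1 − 6Σd² / [n(n²−1)] = 1 − 6×102 / (9×80)
  = 1 − 612/720 = 1 − 0.8500 ≈ 0.150

0.150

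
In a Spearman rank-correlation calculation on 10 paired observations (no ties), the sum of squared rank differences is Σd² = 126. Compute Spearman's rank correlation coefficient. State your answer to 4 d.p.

0.2364

ρ = 1 − 6Σd² / [n(n²−1)] = 1 − 6×126 / (10×99)
  = 1 − 756/990 = 1 − 0.76364 ≈ 0.2364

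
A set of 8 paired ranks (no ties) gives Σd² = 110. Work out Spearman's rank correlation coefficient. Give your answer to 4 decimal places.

ρ = 1 − 6Σd² / [n(n²−1)] = 1 − 6×110 / (8×63)
  = 1 − 660/504 = 1 − 1.30952 ≈ -0.3095

-0.3095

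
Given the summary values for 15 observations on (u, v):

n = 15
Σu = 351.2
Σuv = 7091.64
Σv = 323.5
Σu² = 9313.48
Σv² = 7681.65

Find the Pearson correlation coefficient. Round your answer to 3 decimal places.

r = (nΣuv − ΣuΣv) / √[(nΣu² − (Σu)²)(nΣv² − (Σv)²)]
Numerator: 15×7091.64 − 351.2×323.5 = -7238.6
Denominator: √[(139702.2 − 123341.44)(115224.75 − 104652.25)] = √[16360.76 × 10572.5] = 13151.9632
r = -7238.6 / 13151.9632 ≈ -0.550

-0.550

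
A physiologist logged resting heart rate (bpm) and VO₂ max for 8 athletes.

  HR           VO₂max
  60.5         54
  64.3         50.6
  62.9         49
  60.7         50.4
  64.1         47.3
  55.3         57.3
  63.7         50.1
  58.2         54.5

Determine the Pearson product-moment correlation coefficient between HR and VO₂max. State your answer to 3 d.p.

-0.906

n = 8, Σx = 489.7, Σy = 413.2, Σx² = 30047.47, Σy² = 21418.36, Σxy = 25225.85
nΣxy − ΣxΣy = 201806.8 − 202344.04 = -537.24
nΣx² − (Σx)² = 240379.76 − 239806.09 = 573.67; nΣy² − (Σy)² = 171346.88 − 170734.24 = 612.64
r = -537.24 / √(573.67 × 612.64) = -537.24 / 592.8349 ≈ -0.906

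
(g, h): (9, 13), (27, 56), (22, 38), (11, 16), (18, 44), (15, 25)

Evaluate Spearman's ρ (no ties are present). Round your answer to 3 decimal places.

Rank g: 1, 6, 5, 2, 4, 3
Rank h: 1, 6, 4, 2, 5, 3
d = rank(g) − rank(h): 0, 0, 1, 0, -1, 0; Σd² = 2
ρ = 1 − 6Σd² / [n(n²−1)] = 1 − 6×2 / (6×35) = 1 − 12/210 ≈ 0.943

0.943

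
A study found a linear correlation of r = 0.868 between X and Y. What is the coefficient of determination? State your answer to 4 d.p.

r² = (0.868)² = 0.7534

0.7534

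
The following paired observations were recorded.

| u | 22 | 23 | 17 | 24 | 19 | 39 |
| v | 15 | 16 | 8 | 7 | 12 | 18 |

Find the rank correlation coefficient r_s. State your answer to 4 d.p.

Rank u: 3, 4, 1, 5, 2, 6
Rank v: 4, 5, 2, 1, 3, 6
d = rank(u) − rank(v): -1, -1, -1, 4, -1, 0; Σd² = 20
ρ = 1 − 6Σd² / [n(n²−1)] = 1 − 6×20 / (6×35) = 1 − 120/210 ≈ 0.4286

0.4286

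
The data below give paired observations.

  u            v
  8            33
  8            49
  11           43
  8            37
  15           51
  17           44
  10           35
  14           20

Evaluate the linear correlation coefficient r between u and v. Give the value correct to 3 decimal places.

0.076

n = 8, Σu = 91, Σv = 312, Σu² = 1123, Σv² = 12870, Σuv = 3568
nΣuv − ΣuΣv = 28544 − 28392 = 152
nΣu² − (Σu)² = 8984 − 8281 = 703; nΣv² − (Σv)² = 102960 − 97344 = 5616
r = 152 / √(703 × 5616) = 152 / 1986.9696 ≈ 0.076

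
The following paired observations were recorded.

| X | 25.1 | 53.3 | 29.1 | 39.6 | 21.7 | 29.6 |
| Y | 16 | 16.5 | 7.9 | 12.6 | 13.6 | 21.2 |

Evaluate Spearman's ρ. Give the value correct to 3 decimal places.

0.257

Rank X: 2, 6, 3, 5, 1, 4
Rank Y: 4, 5, 1, 2, 3, 6
d = rank(X) − rank(Y): -2, 1, 2, 3, -2, -2; Σd² = 26
ρ = 1 − 6Σd² / [n(n²−1)] = 1 − 6×26 / (6×35) = 1 − 156/210 ≈ 0.257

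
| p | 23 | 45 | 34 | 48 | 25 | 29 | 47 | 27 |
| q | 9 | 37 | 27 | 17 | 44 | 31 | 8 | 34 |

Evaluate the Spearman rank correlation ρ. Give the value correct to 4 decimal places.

Rank p: 1, 6, 5, 8, 2, 4, 7, 3
Rank q: 2, 7, 4, 3, 8, 5, 1, 6
d = rank(p) − rank(q): -1, -1, 1, 5, -6, -1, 6, -3; Σd² = 110
ρ = 1 − 6Σd² / [n(n²−1)] = 1 − 6×110 / (8×63) = 1 − 660/504 ≈ -0.3095

-0.3095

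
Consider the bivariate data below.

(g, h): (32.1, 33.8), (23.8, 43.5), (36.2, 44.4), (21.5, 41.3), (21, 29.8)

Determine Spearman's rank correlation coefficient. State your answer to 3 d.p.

0.700

Rank g: 4, 3, 5, 2, 1
Rank h: 2, 4, 5, 3, 1
d = rank(g) − rank(h): 2, -1, 0, -1, 0; Σd² = 6
ρ = 1 − 6Σd² / [n(n²−1)] = 1 − 6×6 / (5×24) = 1 − 36/120 ≈ 0.700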